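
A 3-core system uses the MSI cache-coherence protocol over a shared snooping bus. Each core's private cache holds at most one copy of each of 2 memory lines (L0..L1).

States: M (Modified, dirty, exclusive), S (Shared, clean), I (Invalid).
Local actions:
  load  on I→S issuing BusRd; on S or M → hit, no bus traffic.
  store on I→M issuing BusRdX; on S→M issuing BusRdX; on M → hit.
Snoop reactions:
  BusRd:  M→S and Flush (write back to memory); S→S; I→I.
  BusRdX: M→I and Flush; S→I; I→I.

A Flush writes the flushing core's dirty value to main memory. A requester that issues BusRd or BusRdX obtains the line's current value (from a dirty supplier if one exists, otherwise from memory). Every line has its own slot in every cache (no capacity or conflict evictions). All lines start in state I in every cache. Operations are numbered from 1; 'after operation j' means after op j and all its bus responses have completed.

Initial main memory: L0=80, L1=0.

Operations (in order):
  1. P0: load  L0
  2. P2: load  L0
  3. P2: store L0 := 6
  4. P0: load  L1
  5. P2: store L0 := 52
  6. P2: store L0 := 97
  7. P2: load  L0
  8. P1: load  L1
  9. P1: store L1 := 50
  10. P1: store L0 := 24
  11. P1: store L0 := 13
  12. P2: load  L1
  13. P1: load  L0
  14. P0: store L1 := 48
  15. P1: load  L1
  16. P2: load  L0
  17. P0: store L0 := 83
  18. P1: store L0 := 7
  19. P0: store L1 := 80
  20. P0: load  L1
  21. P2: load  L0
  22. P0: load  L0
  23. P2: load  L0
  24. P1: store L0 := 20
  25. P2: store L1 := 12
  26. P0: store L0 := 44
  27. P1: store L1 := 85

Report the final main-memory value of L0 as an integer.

step 1: P0: load  L0  ⟶  SII  (L0)  txn=BusRd  M[L0]=80
step 2: P2: load  L0  ⟶  SIS  (L0)  txn=BusRd  M[L0]=80
step 3: P2: store L0 := 6  ⟶  IIM  (L0)  txn=BusRdX  M[L0]=80
step 4: P0: load  L1  ⟶  SII  (L1)  txn=BusRd  M[L1]=0
step 5: P2: store L0 := 52  ⟶  IIM  (L0)  txn=∅  M[L0]=80
step 6: P2: store L0 := 97  ⟶  IIM  (L0)  txn=∅  M[L0]=80
step 7: P2: load  L0  ⟶  IIM  (L0)  txn=∅  M[L0]=80
step 8: P1: load  L1  ⟶  SSI  (L1)  txn=BusRd  M[L1]=0
step 9: P1: store L1 := 50  ⟶  IMI  (L1)  txn=BusRdX  M[L1]=0
step 10: P1: store L0 := 24  ⟶  IMI  (L0)  txn=BusRdX+Flush  M[L0]=97
step 11: P1: store L0 := 13  ⟶  IMI  (L0)  txn=∅  M[L0]=97
step 12: P2: load  L1  ⟶  ISS  (L1)  txn=BusRd+Flush  M[L1]=50
step 13: P1: load  L0  ⟶  IMI  (L0)  txn=∅  M[L0]=97
step 14: P0: store L1 := 48  ⟶  MII  (L1)  txn=BusRdX  M[L1]=50
step 15: P1: load  L1  ⟶  SSI  (L1)  txn=BusRd+Flush  M[L1]=48
step 16: P2: load  L0  ⟶  ISS  (L0)  txn=BusRd+Flush  M[L0]=13
step 17: P0: store L0 := 83  ⟶  MII  (L0)  txn=BusRdX  M[L0]=13
step 18: P1: store L0 := 7  ⟶  IMI  (L0)  txn=BusRdX+Flush  M[L0]=83
step 19: P0: store L1 := 80  ⟶  MII  (L1)  txn=BusRdX  M[L1]=48
step 20: P0: load  L1  ⟶  MII  (L1)  txn=∅  M[L1]=48
step 21: P2: load  L0  ⟶  ISS  (L0)  txn=BusRd+Flush  M[L0]=7
step 22: P0: load  L0  ⟶  SSS  (L0)  txn=BusRd  M[L0]=7
step 23: P2: load  L0  ⟶  SSS  (L0)  txn=∅  M[L0]=7
step 24: P1: store L0 := 20  ⟶  IMI  (L0)  txn=BusRdX  M[L0]=7
step 25: P2: store L1 := 12  ⟶  IIM  (L1)  txn=BusRdX+Flush  M[L1]=80
step 26: P0: store L0 := 44  ⟶  MII  (L0)  txn=BusRdX+Flush  M[L0]=20
step 27: P1: store L1 := 85  ⟶  IMI  (L1)  txn=BusRdX+Flush  M[L1]=12

memory[L0] = 20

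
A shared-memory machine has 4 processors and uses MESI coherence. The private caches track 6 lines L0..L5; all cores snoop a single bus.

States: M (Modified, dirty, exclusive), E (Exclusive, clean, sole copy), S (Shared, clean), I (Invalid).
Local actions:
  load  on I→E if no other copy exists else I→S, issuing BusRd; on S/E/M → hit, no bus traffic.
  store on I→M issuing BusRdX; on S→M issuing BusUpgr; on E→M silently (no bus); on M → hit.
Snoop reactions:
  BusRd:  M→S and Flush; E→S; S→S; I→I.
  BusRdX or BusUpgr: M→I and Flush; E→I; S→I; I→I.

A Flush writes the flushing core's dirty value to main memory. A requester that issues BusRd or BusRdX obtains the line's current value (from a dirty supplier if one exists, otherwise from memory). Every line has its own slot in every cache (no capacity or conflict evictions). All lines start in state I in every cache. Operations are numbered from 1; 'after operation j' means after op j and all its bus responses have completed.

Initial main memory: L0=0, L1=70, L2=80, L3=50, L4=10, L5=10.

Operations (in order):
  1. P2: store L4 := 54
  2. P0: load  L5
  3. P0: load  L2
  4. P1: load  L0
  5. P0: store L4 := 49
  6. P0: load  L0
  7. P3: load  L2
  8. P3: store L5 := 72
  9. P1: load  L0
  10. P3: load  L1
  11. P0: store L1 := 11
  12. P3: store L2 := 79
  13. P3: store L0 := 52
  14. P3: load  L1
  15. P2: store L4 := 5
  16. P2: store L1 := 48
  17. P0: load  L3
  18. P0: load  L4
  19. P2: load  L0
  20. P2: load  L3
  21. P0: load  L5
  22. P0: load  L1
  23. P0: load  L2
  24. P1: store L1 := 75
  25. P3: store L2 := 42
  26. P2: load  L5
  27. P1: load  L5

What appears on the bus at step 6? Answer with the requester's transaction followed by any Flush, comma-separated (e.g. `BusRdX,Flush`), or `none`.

bus = BusRd

[1] P2: store L4 := 54 | P0:I, P1:I, P2:M(54), P3:I | bus: BusRdX
[2] P0: load  L5 | P0:E(10), P1:I, P2:I, P3:I | bus: BusRd
[3] P0: load  L2 | P0:E(80), P1:I, P2:I, P3:I | bus: BusRd
[4] P1: load  L0 | P0:I, P1:E(0), P2:I, P3:I | bus: BusRd
[5] P0: store L4 := 49 | P0:M(49), P1:I, P2:I, P3:I | bus: BusRdX,Flush
[6] P0: load  L0 | P0:S(0), P1:S(0), P2:I, P3:I | bus: BusRd
[7] P3: load  L2 | P0:S(80), P1:I, P2:I, P3:S(80) | bus: BusRd
[8] P3: store L5 := 72 | P0:I, P1:I, P2:I, P3:M(72) | bus: BusRdX
[9] P1: load  L0 | P0:S(0), P1:S(0), P2:I, P3:I | bus: none
[10] P3: load  L1 | P0:I, P1:I, P2:I, P3:E(70) | bus: BusRd
[11] P0: store L1 := 11 | P0:M(11), P1:I, P2:I, P3:I | bus: BusRdX
[12] P3: store L2 := 79 | P0:I, P1:I, P2:I, P3:M(79) | bus: BusUpgr
[13] P3: store L0 := 52 | P0:I, P1:I, P2:I, P3:M(52) | bus: BusRdX
[14] P3: load  L1 | P0:S(11), P1:I, P2:I, P3:S(11) | bus: BusRd,Flush
[15] P2: store L4 := 5 | P0:I, P1:I, P2:M(5), P3:I | bus: BusRdX,Flush
[16] P2: store L1 := 48 | P0:I, P1:I, P2:M(48), P3:I | bus: BusRdX
[17] P0: load  L3 | P0:E(50), P1:I, P2:I, P3:I | bus: BusRd
[18] P0: load  L4 | P0:S(5), P1:I, P2:S(5), P3:I | bus: BusRd,Flush
[19] P2: load  L0 | P0:I, P1:I, P2:S(52), P3:S(52) | bus: BusRd,Flush
[20] P2: load  L3 | P0:S(50), P1:I, P2:S(50), P3:I | bus: BusRd
[21] P0: load  L5 | P0:S(72), P1:I, P2:I, P3:S(72) | bus: BusRd,Flush
[22] P0: load  L1 | P0:S(48), P1:I, P2:S(48), P3:I | bus: BusRd,Flush
[23] P0: load  L2 | P0:S(79), P1:I, P2:I, P3:S(79) | bus: BusRd,Flush
[24] P1: store L1 := 75 | P0:I, P1:M(75), P2:I, P3:I | bus: BusRdX
[25] P3: store L2 := 42 | P0:I, P1:I, P2:I, P3:M(42) | bus: BusUpgr
[26] P2: load  L5 | P0:S(72), P1:I, P2:S(72), P3:S(72) | bus: BusRd
[27] P1: load  L5 | P0:S(72), P1:S(72), P2:S(72), P3:S(72) | bus: BusRd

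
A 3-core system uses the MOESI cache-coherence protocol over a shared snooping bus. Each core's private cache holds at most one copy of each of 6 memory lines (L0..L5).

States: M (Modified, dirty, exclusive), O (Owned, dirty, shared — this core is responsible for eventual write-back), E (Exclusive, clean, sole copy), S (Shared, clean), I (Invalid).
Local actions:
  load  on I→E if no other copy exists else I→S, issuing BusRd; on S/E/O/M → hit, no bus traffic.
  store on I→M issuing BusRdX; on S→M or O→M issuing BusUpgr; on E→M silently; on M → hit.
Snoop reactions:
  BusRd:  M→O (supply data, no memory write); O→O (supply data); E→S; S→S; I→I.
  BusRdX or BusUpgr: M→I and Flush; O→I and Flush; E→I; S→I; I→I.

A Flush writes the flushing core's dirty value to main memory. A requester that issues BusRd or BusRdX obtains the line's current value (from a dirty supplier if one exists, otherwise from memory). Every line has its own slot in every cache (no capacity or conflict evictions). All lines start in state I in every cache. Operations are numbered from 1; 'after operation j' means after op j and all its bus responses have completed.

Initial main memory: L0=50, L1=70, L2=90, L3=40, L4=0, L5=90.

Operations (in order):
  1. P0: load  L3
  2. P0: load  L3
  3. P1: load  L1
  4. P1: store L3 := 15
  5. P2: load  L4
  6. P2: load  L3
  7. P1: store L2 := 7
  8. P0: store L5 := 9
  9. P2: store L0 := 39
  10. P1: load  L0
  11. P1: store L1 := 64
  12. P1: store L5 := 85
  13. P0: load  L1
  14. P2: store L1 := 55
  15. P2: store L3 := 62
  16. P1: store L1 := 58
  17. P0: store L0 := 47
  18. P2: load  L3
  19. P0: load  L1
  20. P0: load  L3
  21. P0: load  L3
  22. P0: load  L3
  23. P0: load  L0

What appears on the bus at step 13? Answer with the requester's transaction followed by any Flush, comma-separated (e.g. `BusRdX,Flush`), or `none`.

bus = BusRd

1. P0: load  L3  bus=[BusRd]  L3: P0=E P1=I P2=I  mem[L3]=40
2. P0: load  L3  bus=[-]  L3: P0=E P1=I P2=I  mem[L3]=40
3. P1: load  L1  bus=[BusRd]  L1: P0=I P1=E P2=I  mem[L1]=70
4. P1: store L3 := 15  bus=[BusRdX]  L3: P0=I P1=M P2=I  mem[L3]=40
5. P2: load  L4  bus=[BusRd]  L4: P0=I P1=I P2=E  mem[L4]=0
6. P2: load  L3  bus=[BusRd]  L3: P0=I P1=O P2=S  mem[L3]=40
7. P1: store L2 := 7  bus=[BusRdX]  L2: P0=I P1=M P2=I  mem[L2]=90
8. P0: store L5 := 9  bus=[BusRdX]  L5: P0=M P1=I P2=I  mem[L5]=90
9. P2: store L0 := 39  bus=[BusRdX]  L0: P0=I P1=I P2=M  mem[L0]=50
10. P1: load  L0  bus=[BusRd]  L0: P0=I P1=S P2=O  mem[L0]=50
11. P1: store L1 := 64  bus=[-]  L1: P0=I P1=M P2=I  mem[L1]=70
12. P1: store L5 := 85  bus=[BusRdX,Flush]  L5: P0=I P1=M P2=I  mem[L5]=9
13. P0: load  L1  bus=[BusRd]  L1: P0=S P1=O P2=I  mem[L1]=70
14. P2: store L1 := 55  bus=[BusRdX,Flush]  L1: P0=I P1=I P2=M  mem[L1]=64
15. P2: store L3 := 62  bus=[BusUpgr,Flush]  L3: P0=I P1=I P2=M  mem[L3]=15
16. P1: store L1 := 58  bus=[BusRdX,Flush]  L1: P0=I P1=M P2=I  mem[L1]=55
17. P0: store L0 := 47  bus=[BusRdX,Flush]  L0: P0=M P1=I P2=I  mem[L0]=39
18. P2: load  L3  bus=[-]  L3: P0=I P1=I P2=M  mem[L3]=15
19. P0: load  L1  bus=[BusRd]  L1: P0=S P1=O P2=I  mem[L1]=55
20. P0: load  L3  bus=[BusRd]  L3: P0=S P1=I P2=O  mem[L3]=15
21. P0: load  L3  bus=[-]  L3: P0=S P1=I P2=O  mem[L3]=15
22. P0: load  L3  bus=[-]  L3: P0=S P1=I P2=O  mem[L3]=15
23. P0: load  L0  bus=[-]  L0: P0=M P1=I P2=I  mem[L0]=39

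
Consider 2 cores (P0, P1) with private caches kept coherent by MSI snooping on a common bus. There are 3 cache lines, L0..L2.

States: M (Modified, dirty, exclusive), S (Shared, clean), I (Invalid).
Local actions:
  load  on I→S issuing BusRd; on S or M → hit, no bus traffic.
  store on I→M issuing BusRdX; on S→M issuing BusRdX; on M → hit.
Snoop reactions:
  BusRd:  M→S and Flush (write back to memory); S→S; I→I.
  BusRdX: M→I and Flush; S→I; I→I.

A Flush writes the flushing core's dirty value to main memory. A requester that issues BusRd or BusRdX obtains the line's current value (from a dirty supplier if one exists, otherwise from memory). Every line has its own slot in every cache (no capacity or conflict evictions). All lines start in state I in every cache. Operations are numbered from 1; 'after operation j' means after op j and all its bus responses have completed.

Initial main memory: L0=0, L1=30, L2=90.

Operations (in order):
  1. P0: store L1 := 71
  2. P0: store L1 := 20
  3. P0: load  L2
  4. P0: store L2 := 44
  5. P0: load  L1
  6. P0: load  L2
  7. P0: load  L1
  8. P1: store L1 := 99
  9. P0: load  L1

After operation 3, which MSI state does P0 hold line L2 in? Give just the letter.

1. P0: store L1 := 71  bus=[BusRdX]  L1: P0=M P1=I  mem[L1]=30
2. P0: store L1 := 20  bus=[-]  L1: P0=M P1=I  mem[L1]=30
3. P0: load  L2  bus=[BusRd]  L2: P0=S P1=I  mem[L2]=90
4. P0: store L2 := 44  bus=[BusRdX]  L2: P0=M P1=I  mem[L2]=90
5. P0: load  L1  bus=[-]  L1: P0=M P1=I  mem[L1]=30
6. P0: load  L2  bus=[-]  L2: P0=M P1=I  mem[L2]=90
7. P0: load  L1  bus=[-]  L1: P0=M P1=I  mem[L1]=30
8. P1: store L1 := 99  bus=[BusRdX,Flush]  L1: P0=I P1=M  mem[L1]=20
9. P0: load  L1  bus=[BusRd,Flush]  L1: P0=S P1=S  mem[L1]=99

state = S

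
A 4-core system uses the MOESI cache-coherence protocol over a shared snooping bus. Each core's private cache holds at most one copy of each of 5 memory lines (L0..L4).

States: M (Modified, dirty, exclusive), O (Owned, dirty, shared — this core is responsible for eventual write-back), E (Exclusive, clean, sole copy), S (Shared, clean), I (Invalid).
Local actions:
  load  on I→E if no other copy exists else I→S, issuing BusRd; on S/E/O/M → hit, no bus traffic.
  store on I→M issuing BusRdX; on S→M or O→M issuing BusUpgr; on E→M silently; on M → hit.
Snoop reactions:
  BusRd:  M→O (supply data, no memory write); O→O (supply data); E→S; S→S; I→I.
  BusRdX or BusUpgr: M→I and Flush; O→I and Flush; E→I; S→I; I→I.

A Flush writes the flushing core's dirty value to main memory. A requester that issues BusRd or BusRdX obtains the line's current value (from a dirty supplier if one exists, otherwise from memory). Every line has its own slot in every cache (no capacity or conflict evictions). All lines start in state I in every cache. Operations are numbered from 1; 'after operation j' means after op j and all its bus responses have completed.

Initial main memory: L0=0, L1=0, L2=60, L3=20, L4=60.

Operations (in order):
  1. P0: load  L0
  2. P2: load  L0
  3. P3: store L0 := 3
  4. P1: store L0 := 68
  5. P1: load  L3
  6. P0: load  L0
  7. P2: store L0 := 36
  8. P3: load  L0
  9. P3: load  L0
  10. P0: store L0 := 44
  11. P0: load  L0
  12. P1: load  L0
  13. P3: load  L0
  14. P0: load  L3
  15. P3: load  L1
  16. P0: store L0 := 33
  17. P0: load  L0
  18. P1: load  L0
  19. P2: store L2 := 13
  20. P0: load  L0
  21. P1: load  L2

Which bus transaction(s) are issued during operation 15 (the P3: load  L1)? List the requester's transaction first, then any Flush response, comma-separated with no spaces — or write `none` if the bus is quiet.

bus = BusRd

[1] P0: load  L0 | P0:E(0), P1:I, P2:I, P3:I | bus: BusRd
[2] P2: load  L0 | P0:S(0), P1:I, P2:S(0), P3:I | bus: BusRd
[3] P3: store L0 := 3 | P0:I, P1:I, P2:I, P3:M(3) | bus: BusRdX
[4] P1: store L0 := 68 | P0:I, P1:M(68), P2:I, P3:I | bus: BusRdX,Flush
[5] P1: load  L3 | P0:I, P1:E(20), P2:I, P3:I | bus: BusRd
[6] P0: load  L0 | P0:S(68), P1:O(68), P2:I, P3:I | bus: BusRd
[7] P2: store L0 := 36 | P0:I, P1:I, P2:M(36), P3:I | bus: BusRdX,Flush
[8] P3: load  L0 | P0:I, P1:I, P2:O(36), P3:S(36) | bus: BusRd
[9] P3: load  L0 | P0:I, P1:I, P2:O(36), P3:S(36) | bus: none
[10] P0: store L0 := 44 | P0:M(44), P1:I, P2:I, P3:I | bus: BusRdX,Flush
[11] P0: load  L0 | P0:M(44), P1:I, P2:I, P3:I | bus: none
[12] P1: load  L0 | P0:O(44), P1:S(44), P2:I, P3:I | bus: BusRd
[13] P3: load  L0 | P0:O(44), P1:S(44), P2:I, P3:S(44) | bus: BusRd
[14] P0: load  L3 | P0:S(20), P1:S(20), P2:I, P3:I | bus: BusRd
[15] P3: load  L1 | P0:I, P1:I, P2:I, P3:E(0) | bus: BusRd
[16] P0: store L0 := 33 | P0:M(33), P1:I, P2:I, P3:I | bus: BusUpgr
[17] P0: load  L0 | P0:M(33), P1:I, P2:I, P3:I | bus: none
[18] P1: load  L0 | P0:O(33), P1:S(33), P2:I, P3:I | bus: BusRd
[19] P2: store L2 := 13 | P0:I, P1:I, P2:M(13), P3:I | bus: BusRdX
[20] P0: load  L0 | P0:O(33), P1:S(33), P2:I, P3:I | bus: none
[21] P1: load  L2 | P0:I, P1:S(13), P2:O(13), P3:I | bus: BusRd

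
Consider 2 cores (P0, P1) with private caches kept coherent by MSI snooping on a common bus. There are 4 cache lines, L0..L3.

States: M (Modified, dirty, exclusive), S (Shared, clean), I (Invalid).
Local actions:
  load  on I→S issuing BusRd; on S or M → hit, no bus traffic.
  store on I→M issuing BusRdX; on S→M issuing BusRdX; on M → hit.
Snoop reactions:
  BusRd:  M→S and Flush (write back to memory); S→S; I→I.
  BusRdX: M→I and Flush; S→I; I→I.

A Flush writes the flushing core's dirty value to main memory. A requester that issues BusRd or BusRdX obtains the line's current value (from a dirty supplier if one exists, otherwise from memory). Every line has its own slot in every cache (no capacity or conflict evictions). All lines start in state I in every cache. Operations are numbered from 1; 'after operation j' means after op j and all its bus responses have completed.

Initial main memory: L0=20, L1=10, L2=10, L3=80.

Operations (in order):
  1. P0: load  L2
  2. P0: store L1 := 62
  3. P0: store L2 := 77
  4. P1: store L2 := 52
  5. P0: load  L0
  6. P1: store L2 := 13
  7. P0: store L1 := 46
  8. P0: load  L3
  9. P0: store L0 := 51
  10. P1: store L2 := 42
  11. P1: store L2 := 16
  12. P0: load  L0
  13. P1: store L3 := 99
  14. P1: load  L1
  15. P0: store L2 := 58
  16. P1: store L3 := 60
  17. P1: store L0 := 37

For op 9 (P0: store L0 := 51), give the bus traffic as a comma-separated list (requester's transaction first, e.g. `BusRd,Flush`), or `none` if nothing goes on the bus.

bus = BusRdX

step 1: P0: load  L2  ⟶  SI  (L2)  txn=BusRd  M[L2]=10
step 2: P0: store L1 := 62  ⟶  MI  (L1)  txn=BusRdX  M[L1]=10
step 3: P0: store L2 := 77  ⟶  MI  (L2)  txn=BusRdX  M[L2]=10
step 4: P1: store L2 := 52  ⟶  IM  (L2)  txn=BusRdX+Flush  M[L2]=77
step 5: P0: load  L0  ⟶  SI  (L0)  txn=BusRd  M[L0]=20
step 6: P1: store L2 := 13  ⟶  IM  (L2)  txn=∅  M[L2]=77
step 7: P0: store L1 := 46  ⟶  MI  (L1)  txn=∅  M[L1]=10
step 8: P0: load  L3  ⟶  SI  (L3)  txn=BusRd  M[L3]=80
step 9: P0: store L0 := 51  ⟶  MI  (L0)  txn=BusRdX  M[L0]=20
step 10: P1: store L2 := 42  ⟶  IM  (L2)  txn=∅  M[L2]=77
step 11: P1: store L2 := 16  ⟶  IM  (L2)  txn=∅  M[L2]=77
step 12: P0: load  L0  ⟶  MI  (L0)  txn=∅  M[L0]=20
step 13: P1: store L3 := 99  ⟶  IM  (L3)  txn=BusRdX  M[L3]=80
step 14: P1: load  L1  ⟶  SS  (L1)  txn=BusRd+Flush  M[L1]=46
step 15: P0: store L2 := 58  ⟶  MI  (L2)  txn=BusRdX+Flush  M[L2]=16
step 16: P1: store L3 := 60  ⟶  IM  (L3)  txn=∅  M[L3]=80
step 17: P1: store L0 := 37  ⟶  IM  (L0)  txn=BusRdX+Flush  M[L0]=51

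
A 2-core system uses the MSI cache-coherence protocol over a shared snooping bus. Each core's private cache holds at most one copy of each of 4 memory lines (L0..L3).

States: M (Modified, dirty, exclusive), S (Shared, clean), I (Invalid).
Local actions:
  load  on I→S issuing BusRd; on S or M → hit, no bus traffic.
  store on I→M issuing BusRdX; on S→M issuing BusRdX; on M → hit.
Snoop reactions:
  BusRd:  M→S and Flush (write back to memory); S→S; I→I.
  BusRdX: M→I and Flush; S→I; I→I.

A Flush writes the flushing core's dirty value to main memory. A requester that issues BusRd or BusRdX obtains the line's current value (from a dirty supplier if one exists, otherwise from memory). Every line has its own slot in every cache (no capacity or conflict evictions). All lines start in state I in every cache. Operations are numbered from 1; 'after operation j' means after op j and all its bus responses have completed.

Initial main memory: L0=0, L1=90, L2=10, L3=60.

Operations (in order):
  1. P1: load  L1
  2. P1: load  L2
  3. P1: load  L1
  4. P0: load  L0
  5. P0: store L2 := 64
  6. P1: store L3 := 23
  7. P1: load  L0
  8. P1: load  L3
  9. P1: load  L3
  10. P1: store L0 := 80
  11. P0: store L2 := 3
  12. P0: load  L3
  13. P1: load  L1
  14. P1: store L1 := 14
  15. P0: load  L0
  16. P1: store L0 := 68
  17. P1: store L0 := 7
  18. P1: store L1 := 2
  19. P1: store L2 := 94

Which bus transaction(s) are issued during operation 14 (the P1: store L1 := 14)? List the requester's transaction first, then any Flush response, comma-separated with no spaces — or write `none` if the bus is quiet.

step 1: P1: load  L1  ⟶  IS  (L1)  txn=BusRd  M[L1]=90
step 2: P1: load  L2  ⟶  IS  (L2)  txn=BusRd  M[L2]=10
step 3: P1: load  L1  ⟶  IS  (L1)  txn=∅  M[L1]=90
step 4: P0: load  L0  ⟶  SI  (L0)  txn=BusRd  M[L0]=0
step 5: P0: store L2 := 64  ⟶  MI  (L2)  txn=BusRdX  M[L2]=10
step 6: P1: store L3 := 23  ⟶  IM  (L3)  txn=BusRdX  M[L3]=60
step 7: P1: load  L0  ⟶  SS  (L0)  txn=BusRd  M[L0]=0
step 8: P1: load  L3  ⟶  IM  (L3)  txn=∅  M[L3]=60
step 9: P1: load  L3  ⟶  IM  (L3)  txn=∅  M[L3]=60
step 10: P1: store L0 := 80  ⟶  IM  (L0)  txn=BusRdX  M[L0]=0
step 11: P0: store L2 := 3  ⟶  MI  (L2)  txn=∅  M[L2]=10
step 12: P0: load  L3  ⟶  SS  (L3)  txn=BusRd+Flush  M[L3]=23
step 13: P1: load  L1  ⟶  IS  (L1)  txn=∅  M[L1]=90
step 14: P1: store L1 := 14  ⟶  IM  (L1)  txn=BusRdX  M[L1]=90
step 15: P0: load  L0  ⟶  SS  (L0)  txn=BusRd+Flush  M[L0]=80
step 16: P1: store L0 := 68  ⟶  IM  (L0)  txn=BusRdX  M[L0]=80
step 17: P1: store L0 := 7  ⟶  IM  (L0)  txn=∅  M[L0]=80
step 18: P1: store L1 := 2  ⟶  IM  (L1)  txn=∅  M[L1]=90
step 19: P1: store L2 := 94  ⟶  IM  (L2)  txn=BusRdX+Flush  M[L2]=3

bus = BusRdX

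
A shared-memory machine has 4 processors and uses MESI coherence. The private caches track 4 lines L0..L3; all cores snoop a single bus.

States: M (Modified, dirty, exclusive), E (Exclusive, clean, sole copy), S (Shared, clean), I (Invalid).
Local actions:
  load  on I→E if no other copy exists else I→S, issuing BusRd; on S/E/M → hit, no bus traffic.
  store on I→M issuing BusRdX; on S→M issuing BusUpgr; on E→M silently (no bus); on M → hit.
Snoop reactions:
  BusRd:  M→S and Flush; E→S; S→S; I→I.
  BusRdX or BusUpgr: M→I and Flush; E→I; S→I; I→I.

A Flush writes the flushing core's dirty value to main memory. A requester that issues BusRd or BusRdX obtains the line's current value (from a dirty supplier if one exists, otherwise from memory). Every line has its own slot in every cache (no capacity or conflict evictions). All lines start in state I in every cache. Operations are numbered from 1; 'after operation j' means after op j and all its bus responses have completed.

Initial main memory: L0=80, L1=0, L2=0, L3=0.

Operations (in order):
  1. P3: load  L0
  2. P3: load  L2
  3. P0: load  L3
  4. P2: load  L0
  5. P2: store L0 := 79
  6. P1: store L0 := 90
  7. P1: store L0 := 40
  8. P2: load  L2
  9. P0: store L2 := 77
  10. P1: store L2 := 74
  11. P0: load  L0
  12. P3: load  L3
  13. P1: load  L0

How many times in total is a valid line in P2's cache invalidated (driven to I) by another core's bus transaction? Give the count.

invalidations = 2

1. P3: load  L0  bus=[BusRd]  L0: P0=I P1=I P2=I P3=E  mem[L0]=80
2. P3: load  L2  bus=[BusRd]  L2: P0=I P1=I P2=I P3=E  mem[L2]=0
3. P0: load  L3  bus=[BusRd]  L3: P0=E P1=I P2=I P3=I  mem[L3]=0
4. P2: load  L0  bus=[BusRd]  L0: P0=I P1=I P2=S P3=S  mem[L0]=80
5. P2: store L0 := 79  bus=[BusUpgr]  L0: P0=I P1=I P2=M P3=I  mem[L0]=80
6. P1: store L0 := 90  bus=[BusRdX,Flush]  L0: P0=I P1=M P2=I P3=I  mem[L0]=79
7. P1: store L0 := 40  bus=[-]  L0: P0=I P1=M P2=I P3=I  mem[L0]=79
8. P2: load  L2  bus=[BusRd]  L2: P0=I P1=I P2=S P3=S  mem[L2]=0
9. P0: store L2 := 77  bus=[BusRdX]  L2: P0=M P1=I P2=I P3=I  mem[L2]=0
10. P1: store L2 := 74  bus=[BusRdX,Flush]  L2: P0=I P1=M P2=I P3=I  mem[L2]=77
11. P0: load  L0  bus=[BusRd,Flush]  L0: P0=S P1=S P2=I P3=I  mem[L0]=40
12. P3: load  L3  bus=[BusRd]  L3: P0=S P1=I P2=I P3=S  mem[L3]=0
13. P1: load  L0  bus=[-]  L0: P0=S P1=S P2=I P3=I  mem[L0]=40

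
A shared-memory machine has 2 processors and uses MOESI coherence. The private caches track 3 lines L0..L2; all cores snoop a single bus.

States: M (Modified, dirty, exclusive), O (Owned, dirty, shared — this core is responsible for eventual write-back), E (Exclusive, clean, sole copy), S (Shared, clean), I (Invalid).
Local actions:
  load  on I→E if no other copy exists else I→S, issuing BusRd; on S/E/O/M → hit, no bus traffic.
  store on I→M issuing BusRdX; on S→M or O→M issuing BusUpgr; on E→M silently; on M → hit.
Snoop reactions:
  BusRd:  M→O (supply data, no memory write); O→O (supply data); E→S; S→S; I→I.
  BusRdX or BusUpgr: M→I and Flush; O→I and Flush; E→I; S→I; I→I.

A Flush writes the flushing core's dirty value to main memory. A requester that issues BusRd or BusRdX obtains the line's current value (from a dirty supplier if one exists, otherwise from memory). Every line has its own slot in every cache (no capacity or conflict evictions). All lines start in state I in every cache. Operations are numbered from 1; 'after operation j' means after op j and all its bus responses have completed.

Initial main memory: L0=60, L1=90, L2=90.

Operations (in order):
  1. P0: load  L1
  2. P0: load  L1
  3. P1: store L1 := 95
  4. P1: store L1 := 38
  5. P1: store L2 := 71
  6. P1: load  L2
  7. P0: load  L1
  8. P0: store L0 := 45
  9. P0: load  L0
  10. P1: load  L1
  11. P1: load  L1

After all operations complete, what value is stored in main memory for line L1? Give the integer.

memory[L1] = 90

  op1 P0: load  L1 → E/I on L1; bus BusRd; mem=90
  op2 P0: load  L1 → E/I on L1; bus (none); mem=90
  op3 P1: store L1 := 95 → I/M on L1; bus BusRdX; mem=90
  op4 P1: store L1 := 38 → I/M on L1; bus (none); mem=90
  op5 P1: store L2 := 71 → I/M on L2; bus BusRdX; mem=90
  op6 P1: load  L2 → I/M on L2; bus (none); mem=90
  op7 P0: load  L1 → S/O on L1; bus BusRd; mem=90
  op8 P0: store L0 := 45 → M/I on L0; bus BusRdX; mem=60
  op9 P0: load  L0 → M/I on L0; bus (none); mem=60
  op10 P1: load  L1 → S/O on L1; bus (none); mem=90
  op11 P1: load  L1 → S/O on L1; bus (none); mem=90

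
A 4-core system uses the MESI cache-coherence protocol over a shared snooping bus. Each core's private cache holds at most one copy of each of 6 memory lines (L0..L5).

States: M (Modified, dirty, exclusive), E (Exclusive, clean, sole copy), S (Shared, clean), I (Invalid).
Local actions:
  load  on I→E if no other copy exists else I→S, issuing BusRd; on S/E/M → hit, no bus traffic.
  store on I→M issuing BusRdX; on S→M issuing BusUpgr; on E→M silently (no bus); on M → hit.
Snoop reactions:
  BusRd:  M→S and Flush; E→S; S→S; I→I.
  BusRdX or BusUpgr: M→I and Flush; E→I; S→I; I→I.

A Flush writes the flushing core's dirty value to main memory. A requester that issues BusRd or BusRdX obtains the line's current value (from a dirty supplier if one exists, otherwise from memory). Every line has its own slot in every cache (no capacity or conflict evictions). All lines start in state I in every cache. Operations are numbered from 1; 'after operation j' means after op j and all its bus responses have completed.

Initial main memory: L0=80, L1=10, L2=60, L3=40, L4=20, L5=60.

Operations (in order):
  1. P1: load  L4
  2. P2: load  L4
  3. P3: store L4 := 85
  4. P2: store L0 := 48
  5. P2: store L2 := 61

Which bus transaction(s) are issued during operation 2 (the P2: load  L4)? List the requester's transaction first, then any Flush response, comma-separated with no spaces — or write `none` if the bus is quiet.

bus = BusRd

  op1 P1: load  L4 → I/E/I/I on L4; bus BusRd; mem=20
  op2 P2: load  L4 → I/S/S/I on L4; bus BusRd; mem=20
  op3 P3: store L4 := 85 → I/I/I/M on L4; bus BusRdX; mem=20
  op4 P2: store L0 := 48 → I/I/M/I on L0; bus BusRdX; mem=80
  op5 P2: store L2 := 61 → I/I/M/I on L2; bus BusRdX; mem=60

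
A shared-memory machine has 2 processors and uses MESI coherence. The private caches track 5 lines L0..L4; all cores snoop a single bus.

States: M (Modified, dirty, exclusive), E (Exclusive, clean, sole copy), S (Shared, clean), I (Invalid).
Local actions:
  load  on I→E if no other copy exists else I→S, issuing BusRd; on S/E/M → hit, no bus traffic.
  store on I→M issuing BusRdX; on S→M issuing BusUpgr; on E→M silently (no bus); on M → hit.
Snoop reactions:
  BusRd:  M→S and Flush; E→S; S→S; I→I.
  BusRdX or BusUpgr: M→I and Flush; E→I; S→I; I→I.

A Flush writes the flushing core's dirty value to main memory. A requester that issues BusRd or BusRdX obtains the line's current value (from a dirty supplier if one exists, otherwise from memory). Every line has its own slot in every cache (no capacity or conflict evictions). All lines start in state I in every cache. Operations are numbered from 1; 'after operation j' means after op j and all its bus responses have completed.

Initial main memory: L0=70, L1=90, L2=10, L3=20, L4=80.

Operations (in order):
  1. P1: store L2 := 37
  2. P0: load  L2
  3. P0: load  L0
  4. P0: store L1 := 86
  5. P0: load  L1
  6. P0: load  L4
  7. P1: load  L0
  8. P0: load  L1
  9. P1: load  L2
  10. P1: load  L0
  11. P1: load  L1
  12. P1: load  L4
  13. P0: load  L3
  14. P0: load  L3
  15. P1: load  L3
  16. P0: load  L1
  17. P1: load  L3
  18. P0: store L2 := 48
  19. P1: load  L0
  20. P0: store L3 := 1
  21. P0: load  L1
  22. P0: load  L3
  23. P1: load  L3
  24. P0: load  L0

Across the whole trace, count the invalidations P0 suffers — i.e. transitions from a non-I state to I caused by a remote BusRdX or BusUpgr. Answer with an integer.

invalidations = 0

1. P1: store L2 := 37  bus=[BusRdX]  L2: P0=I P1=M  mem[L2]=10
2. P0: load  L2  bus=[BusRd,Flush]  L2: P0=S P1=S  mem[L2]=37
3. P0: load  L0  bus=[BusRd]  L0: P0=E P1=I  mem[L0]=70
4. P0: store L1 := 86  bus=[BusRdX]  L1: P0=M P1=I  mem[L1]=90
5. P0: load  L1  bus=[-]  L1: P0=M P1=I  mem[L1]=90
6. P0: load  L4  bus=[BusRd]  L4: P0=E P1=I  mem[L4]=80
7. P1: load  L0  bus=[BusRd]  L0: P0=S P1=S  mem[L0]=70
8. P0: load  L1  bus=[-]  L1: P0=M P1=I  mem[L1]=90
9. P1: load  L2  bus=[-]  L2: P0=S P1=S  mem[L2]=37
10. P1: load  L0  bus=[-]  L0: P0=S P1=S  mem[L0]=70
11. P1: load  L1  bus=[BusRd,Flush]  L1: P0=S P1=S  mem[L1]=86
12. P1: load  L4  bus=[BusRd]  L4: P0=S P1=S  mem[L4]=80
13. P0: load  L3  bus=[BusRd]  L3: P0=E P1=I  mem[L3]=20
14. P0: load  L3  bus=[-]  L3: P0=E P1=I  mem[L3]=20
15. P1: load  L3  bus=[BusRd]  L3: P0=S P1=S  mem[L3]=20
16. P0: load  L1  bus=[-]  L1: P0=S P1=S  mem[L1]=86
17. P1: load  L3  bus=[-]  L3: P0=S P1=S  mem[L3]=20
18. P0: store L2 := 48  bus=[BusUpgr]  L2: P0=M P1=I  mem[L2]=37
19. P1: load  L0  bus=[-]  L0: P0=S P1=S  mem[L0]=70
20. P0: store L3 := 1  bus=[BusUpgr]  L3: P0=M P1=I  mem[L3]=20
21. P0: load  L1  bus=[-]  L1: P0=S P1=S  mem[L1]=86
22. P0: load  L3  bus=[-]  L3: P0=M P1=I  mem[L3]=20
23. P1: load  L3  bus=[BusRd,Flush]  L3: P0=S P1=S  mem[L3]=1
24. P0: load  L0  bus=[-]  L0: P0=S P1=S  mem[L0]=70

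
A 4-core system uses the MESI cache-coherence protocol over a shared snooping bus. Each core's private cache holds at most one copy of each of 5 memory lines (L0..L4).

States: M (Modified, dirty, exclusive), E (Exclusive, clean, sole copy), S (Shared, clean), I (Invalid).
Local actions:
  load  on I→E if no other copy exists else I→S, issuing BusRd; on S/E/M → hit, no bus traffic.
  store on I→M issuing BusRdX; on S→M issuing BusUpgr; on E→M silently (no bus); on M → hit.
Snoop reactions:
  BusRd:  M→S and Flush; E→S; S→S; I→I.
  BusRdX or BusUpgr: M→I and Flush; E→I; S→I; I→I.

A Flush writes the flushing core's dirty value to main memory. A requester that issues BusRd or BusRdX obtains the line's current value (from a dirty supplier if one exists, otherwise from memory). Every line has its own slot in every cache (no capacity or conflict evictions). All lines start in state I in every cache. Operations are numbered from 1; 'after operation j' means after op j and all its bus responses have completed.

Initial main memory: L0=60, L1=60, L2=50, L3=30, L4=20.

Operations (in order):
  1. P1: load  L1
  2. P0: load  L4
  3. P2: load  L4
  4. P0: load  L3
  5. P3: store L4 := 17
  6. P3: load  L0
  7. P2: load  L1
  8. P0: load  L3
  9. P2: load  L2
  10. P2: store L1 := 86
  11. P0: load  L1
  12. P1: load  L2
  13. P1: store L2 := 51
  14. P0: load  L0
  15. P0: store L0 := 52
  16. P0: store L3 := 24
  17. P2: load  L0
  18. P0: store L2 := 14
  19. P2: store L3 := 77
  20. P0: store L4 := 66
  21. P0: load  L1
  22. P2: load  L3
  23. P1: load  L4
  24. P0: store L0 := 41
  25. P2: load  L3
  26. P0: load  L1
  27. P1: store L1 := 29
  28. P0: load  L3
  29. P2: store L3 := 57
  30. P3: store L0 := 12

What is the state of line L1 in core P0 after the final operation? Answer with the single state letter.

state = I

step 1: P1: load  L1  ⟶  IEII  (L1)  txn=BusRd  M[L1]=60
step 2: P0: load  L4  ⟶  EIII  (L4)  txn=BusRd  M[L4]=20
step 3: P2: load  L4  ⟶  SISI  (L4)  txn=BusRd  M[L4]=20
step 4: P0: load  L3  ⟶  EIII  (L3)  txn=BusRd  M[L3]=30
step 5: P3: store L4 := 17  ⟶  IIIM  (L4)  txn=BusRdX  M[L4]=20
step 6: P3: load  L0  ⟶  IIIE  (L0)  txn=BusRd  M[L0]=60
step 7: P2: load  L1  ⟶  ISSI  (L1)  txn=BusRd  M[L1]=60
step 8: P0: load  L3  ⟶  EIII  (L3)  txn=∅  M[L3]=30
step 9: P2: load  L2  ⟶  IIEI  (L2)  txn=BusRd  M[L2]=50
step 10: P2: store L1 := 86  ⟶  IIMI  (L1)  txn=BusUpgr  M[L1]=60
step 11: P0: load  L1  ⟶  SISI  (L1)  txn=BusRd+Flush  M[L1]=86
step 12: P1: load  L2  ⟶  ISSI  (L2)  txn=BusRd  M[L2]=50
step 13: P1: store L2 := 51  ⟶  IMII  (L2)  txn=BusUpgr  M[L2]=50
step 14: P0: load  L0  ⟶  SIIS  (L0)  txn=BusRd  M[L0]=60
step 15: P0: store L0 := 52  ⟶  MIII  (L0)  txn=BusUpgr  M[L0]=60
step 16: P0: store L3 := 24  ⟶  MIII  (L3)  txn=∅  M[L3]=30
step 17: P2: load  L0  ⟶  SISI  (L0)  txn=BusRd+Flush  M[L0]=52
step 18: P0: store L2 := 14  ⟶  MIII  (L2)  txn=BusRdX+Flush  M[L2]=51
step 19: P2: store L3 := 77  ⟶  IIMI  (L3)  txn=BusRdX+Flush  M[L3]=24
step 20: P0: store L4 := 66  ⟶  MIII  (L4)  txn=BusRdX+Flush  M[L4]=17
step 21: P0: load  L1  ⟶  SISI  (L1)  txn=∅  M[L1]=86
step 22: P2: load  L3  ⟶  IIMI  (L3)  txn=∅  M[L3]=24
step 23: P1: load  L4  ⟶  SSII  (L4)  txn=BusRd+Flush  M[L4]=66
step 24: P0: store L0 := 41  ⟶  MIII  (L0)  txn=BusUpgr  M[L0]=52
step 25: P2: load  L3  ⟶  IIMI  (L3)  txn=∅  M[L3]=24
step 26: P0: load  L1  ⟶  SISI  (L1)  txn=∅  M[L1]=86
step 27: P1: store L1 := 29  ⟶  IMII  (L1)  txn=BusRdX  M[L1]=86
step 28: P0: load  L3  ⟶  SISI  (L3)  txn=BusRd+Flush  M[L3]=77
step 29: P2: store L3 := 57  ⟶  IIMI  (L3)  txn=BusUpgr  M[L3]=77
step 30: P3: store L0 := 12  ⟶  IIIM  (L0)  txn=BusRdX+Flush  M[L0]=41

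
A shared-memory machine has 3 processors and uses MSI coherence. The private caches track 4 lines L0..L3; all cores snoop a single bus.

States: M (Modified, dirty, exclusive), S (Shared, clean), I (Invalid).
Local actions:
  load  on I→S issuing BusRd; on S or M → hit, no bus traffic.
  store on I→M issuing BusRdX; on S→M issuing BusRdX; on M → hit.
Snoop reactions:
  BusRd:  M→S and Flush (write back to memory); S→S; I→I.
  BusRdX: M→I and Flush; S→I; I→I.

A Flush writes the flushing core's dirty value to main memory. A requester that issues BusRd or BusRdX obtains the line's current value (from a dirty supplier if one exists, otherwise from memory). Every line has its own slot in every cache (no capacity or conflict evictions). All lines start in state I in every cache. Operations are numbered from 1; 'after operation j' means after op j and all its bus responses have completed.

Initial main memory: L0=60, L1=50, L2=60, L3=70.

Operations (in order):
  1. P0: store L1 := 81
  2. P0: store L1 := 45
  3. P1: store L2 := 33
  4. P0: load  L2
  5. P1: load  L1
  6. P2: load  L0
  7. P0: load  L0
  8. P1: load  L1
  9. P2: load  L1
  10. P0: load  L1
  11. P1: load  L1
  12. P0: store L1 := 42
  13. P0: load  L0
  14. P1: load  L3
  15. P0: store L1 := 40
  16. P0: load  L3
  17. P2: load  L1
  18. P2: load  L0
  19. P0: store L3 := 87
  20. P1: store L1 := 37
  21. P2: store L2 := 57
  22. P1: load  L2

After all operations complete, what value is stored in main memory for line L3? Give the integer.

[1] P0: store L1 := 81 | P0:M(81), P1:I, P2:I | bus: BusRdX
[2] P0: store L1 := 45 | P0:M(45), P1:I, P2:I | bus: none
[3] P1: store L2 := 33 | P0:I, P1:M(33), P2:I | bus: BusRdX
[4] P0: load  L2 | P0:S(33), P1:S(33), P2:I | bus: BusRd,Flush
[5] P1: load  L1 | P0:S(45), P1:S(45), P2:I | bus: BusRd,Flush
[6] P2: load  L0 | P0:I, P1:I, P2:S(60) | bus: BusRd
[7] P0: load  L0 | P0:S(60), P1:I, P2:S(60) | bus: BusRd
[8] P1: load  L1 | P0:S(45), P1:S(45), P2:I | bus: none
[9] P2: load  L1 | P0:S(45), P1:S(45), P2:S(45) | bus: BusRd
[10] P0: load  L1 | P0:S(45), P1:S(45), P2:S(45) | bus: none
[11] P1: load  L1 | P0:S(45), P1:S(45), P2:S(45) | bus: none
[12] P0: store L1 := 42 | P0:M(42), P1:I, P2:I | bus: BusRdX
[13] P0: load  L0 | P0:S(60), P1:I, P2:S(60) | bus: none
[14] P1: load  L3 | P0:I, P1:S(70), P2:I | bus: BusRd
[15] P0: store L1 := 40 | P0:M(40), P1:I, P2:I | bus: none
[16] P0: load  L3 | P0:S(70), P1:S(70), P2:I | bus: BusRd
[17] P2: load  L1 | P0:S(40), P1:I, P2:S(40) | bus: BusRd,Flush
[18] P2: load  L0 | P0:S(60), P1:I, P2:S(60) | bus: none
[19] P0: store L3 := 87 | P0:M(87), P1:I, P2:I | bus: BusRdX
[20] P1: store L1 := 37 | P0:I, P1:M(37), P2:I | bus: BusRdX
[21] P2: store L2 := 57 | P0:I, P1:I, P2:M(57) | bus: BusRdX
[22] P1: load  L2 | P0:I, P1:S(57), P2:S(57) | bus: BusRd,Flush

memory[L3] = 70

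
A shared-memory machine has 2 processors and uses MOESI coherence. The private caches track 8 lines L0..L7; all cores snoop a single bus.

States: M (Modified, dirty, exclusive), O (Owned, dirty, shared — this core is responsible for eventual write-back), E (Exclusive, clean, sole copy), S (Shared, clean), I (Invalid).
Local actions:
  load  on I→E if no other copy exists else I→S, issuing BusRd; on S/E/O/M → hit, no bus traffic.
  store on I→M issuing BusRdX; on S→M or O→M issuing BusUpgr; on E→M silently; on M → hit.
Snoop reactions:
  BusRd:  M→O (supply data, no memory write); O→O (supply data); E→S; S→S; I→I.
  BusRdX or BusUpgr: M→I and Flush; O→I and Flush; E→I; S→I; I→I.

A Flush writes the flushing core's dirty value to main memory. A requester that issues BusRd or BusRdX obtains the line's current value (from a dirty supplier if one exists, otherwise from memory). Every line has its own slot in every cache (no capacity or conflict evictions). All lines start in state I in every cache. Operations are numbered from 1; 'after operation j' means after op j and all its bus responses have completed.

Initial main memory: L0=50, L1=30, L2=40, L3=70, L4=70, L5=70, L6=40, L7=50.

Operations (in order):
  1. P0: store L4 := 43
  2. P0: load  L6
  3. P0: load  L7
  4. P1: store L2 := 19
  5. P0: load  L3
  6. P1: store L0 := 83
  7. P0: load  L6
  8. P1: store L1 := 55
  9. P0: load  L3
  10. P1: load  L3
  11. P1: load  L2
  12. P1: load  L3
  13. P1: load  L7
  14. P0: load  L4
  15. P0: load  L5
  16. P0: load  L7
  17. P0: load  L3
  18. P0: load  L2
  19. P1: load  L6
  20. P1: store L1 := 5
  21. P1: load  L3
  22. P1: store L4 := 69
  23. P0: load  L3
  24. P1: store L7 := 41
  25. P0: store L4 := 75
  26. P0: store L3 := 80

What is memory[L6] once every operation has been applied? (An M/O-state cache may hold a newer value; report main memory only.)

step 1: P0: store L4 := 43  ⟶  MI  (L4)  txn=BusRdX  M[L4]=70
step 2: P0: load  L6  ⟶  EI  (L6)  txn=BusRd  M[L6]=40
step 3: P0: load  L7  ⟶  EI  (L7)  txn=BusRd  M[L7]=50
step 4: P1: store L2 := 19  ⟶  IM  (L2)  txn=BusRdX  M[L2]=40
step 5: P0: load  L3  ⟶  EI  (L3)  txn=BusRd  M[L3]=70
step 6: P1: store L0 := 83  ⟶  IM  (L0)  txn=BusRdX  M[L0]=50
step 7: P0: load  L6  ⟶  EI  (L6)  txn=∅  M[L6]=40
step 8: P1: store L1 := 55  ⟶  IM  (L1)  txn=BusRdX  M[L1]=30
step 9: P0: load  L3  ⟶  EI  (L3)  txn=∅  M[L3]=70
step 10: P1: load  L3  ⟶  SS  (L3)  txn=BusRd  M[L3]=70
step 11: P1: load  L2  ⟶  IM  (L2)  txn=∅  M[L2]=40
step 12: P1: load  L3  ⟶  SS  (L3)  txn=∅  M[L3]=70
step 13: P1: load  L7  ⟶  SS  (L7)  txn=BusRd  M[L7]=50
step 14: P0: load  L4  ⟶  MI  (L4)  txn=∅  M[L4]=70
step 15: P0: load  L5  ⟶  EI  (L5)  txn=BusRd  M[L5]=70
step 16: P0: load  L7  ⟶  SS  (L7)  txn=∅  M[L7]=50
step 17: P0: load  L3  ⟶  SS  (L3)  txn=∅  M[L3]=70
step 18: P0: load  L2  ⟶  SO  (L2)  txn=BusRd  M[L2]=40
step 19: P1: load  L6  ⟶  SS  (L6)  txn=BusRd  M[L6]=40
step 20: P1: store L1 := 5  ⟶  IM  (L1)  txn=∅  M[L1]=30
step 21: P1: load  L3  ⟶  SS  (L3)  txn=∅  M[L3]=70
step 22: P1: store L4 := 69  ⟶  IM  (L4)  txn=BusRdX+Flush  M[L4]=43
step 23: P0: load  L3  ⟶  SS  (L3)  txn=∅  M[L3]=70
step 24: P1: store L7 := 41  ⟶  IM  (L7)  txn=BusUpgr  M[L7]=50
step 25: P0: store L4 := 75  ⟶  MI  (L4)  txn=BusRdX+Flush  M[L4]=69
step 26: P0: store L3 := 80  ⟶  MI  (L3)  txn=BusUpgr  M[L3]=70

memory[L6] = 40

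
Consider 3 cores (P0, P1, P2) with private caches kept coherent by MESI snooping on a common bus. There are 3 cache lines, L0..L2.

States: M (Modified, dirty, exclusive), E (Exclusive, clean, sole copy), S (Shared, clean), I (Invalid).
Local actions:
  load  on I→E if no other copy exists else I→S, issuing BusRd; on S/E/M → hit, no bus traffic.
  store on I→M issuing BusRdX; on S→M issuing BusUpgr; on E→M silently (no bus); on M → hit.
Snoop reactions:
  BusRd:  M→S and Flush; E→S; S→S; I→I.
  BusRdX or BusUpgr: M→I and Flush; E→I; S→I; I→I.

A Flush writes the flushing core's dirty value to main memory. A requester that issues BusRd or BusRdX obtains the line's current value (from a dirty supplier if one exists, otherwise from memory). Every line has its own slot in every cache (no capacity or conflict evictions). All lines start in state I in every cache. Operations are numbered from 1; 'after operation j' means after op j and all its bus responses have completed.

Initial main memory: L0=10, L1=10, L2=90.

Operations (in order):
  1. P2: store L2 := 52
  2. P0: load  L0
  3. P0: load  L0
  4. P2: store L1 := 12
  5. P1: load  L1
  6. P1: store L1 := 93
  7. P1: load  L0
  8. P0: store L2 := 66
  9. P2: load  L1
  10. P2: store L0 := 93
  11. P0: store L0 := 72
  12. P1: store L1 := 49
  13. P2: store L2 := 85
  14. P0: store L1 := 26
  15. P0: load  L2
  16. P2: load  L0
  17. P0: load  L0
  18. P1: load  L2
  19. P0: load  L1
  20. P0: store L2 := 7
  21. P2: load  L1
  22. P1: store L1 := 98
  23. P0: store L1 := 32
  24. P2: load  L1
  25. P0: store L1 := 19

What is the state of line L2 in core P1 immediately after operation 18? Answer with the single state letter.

[1] P2: store L2 := 52 | P0:I, P1:I, P2:M(52) | bus: BusRdX
[2] P0: load  L0 | P0:E(10), P1:I, P2:I | bus: BusRd
[3] P0: load  L0 | P0:E(10), P1:I, P2:I | bus: none
[4] P2: store L1 := 12 | P0:I, P1:I, P2:M(12) | bus: BusRdX
[5] P1: load  L1 | P0:I, P1:S(12), P2:S(12) | bus: BusRd,Flush
[6] P1: store L1 := 93 | P0:I, P1:M(93), P2:I | bus: BusUpgr
[7] P1: load  L0 | P0:S(10), P1:S(10), P2:I | bus: BusRd
[8] P0: store L2 := 66 | P0:M(66), P1:I, P2:I | bus: BusRdX,Flush
[9] P2: load  L1 | P0:I, P1:S(93), P2:S(93) | bus: BusRd,Flush
[10] P2: store L0 := 93 | P0:I, P1:I, P2:M(93) | bus: BusRdX
[11] P0: store L0 := 72 | P0:M(72), P1:I, P2:I | bus: BusRdX,Flush
[12] P1: store L1 := 49 | P0:I, P1:M(49), P2:I | bus: BusUpgr
[13] P2: store L2 := 85 | P0:I, P1:I, P2:M(85) | bus: BusRdX,Flush
[14] P0: store L1 := 26 | P0:M(26), P1:I, P2:I | bus: BusRdX,Flush
[15] P0: load  L2 | P0:S(85), P1:I, P2:S(85) | bus: BusRd,Flush
[16] P2: load  L0 | P0:S(72), P1:I, P2:S(72) | bus: BusRd,Flush
[17] P0: load  L0 | P0:S(72), P1:I, P2:S(72) | bus: none
[18] P1: load  L2 | P0:S(85), P1:S(85), P2:S(85) | bus: BusRd
[19] P0: load  L1 | P0:M(26), P1:I, P2:I | bus: none
[20] P0: store L2 := 7 | P0:M(7), P1:I, P2:I | bus: BusUpgr
[21] P2: load  L1 | P0:S(26), P1:I, P2:S(26) | bus: BusRd,Flush
[22] P1: store L1 := 98 | P0:I, P1:M(98), P2:I | bus: BusRdX
[23] P0: store L1 := 32 | P0:M(32), P1:I, P2:I | bus: BusRdX,Flush
[24] P2: load  L1 | P0:S(32), P1:I, P2:S(32) | bus: BusRd,Flush
[25] P0: store L1 := 19 | P0:M(19), P1:I, P2:I | bus: BusUpgr

state = S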